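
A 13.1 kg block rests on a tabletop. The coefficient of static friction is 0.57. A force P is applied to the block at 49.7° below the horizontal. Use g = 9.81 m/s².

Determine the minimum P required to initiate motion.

P ≈ 345 N

N = m g + P sin α (the push presses the block into the tabletop).
At impending slip, P cos α = μ_s N = μ_s (m g + P sin α).
Solving: P (cos α − μ_s sin α) = μ_s m g → P = 0.57×129/(cos 49.7° − 0.57 sin 49.7°) = 73.3/0.2121 = 345 N.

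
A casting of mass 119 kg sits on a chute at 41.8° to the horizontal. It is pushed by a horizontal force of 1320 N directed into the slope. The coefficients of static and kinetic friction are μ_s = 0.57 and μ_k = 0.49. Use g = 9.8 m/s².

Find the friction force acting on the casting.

Resolve perpendicular to the incline: N = m g cos θ + P sin θ = 119×9.8×cos 41.8° + 1320×sin 41.8° = 1749 N.
Along the incline, the net driving force (taking up-slope positive) is P cos θ − m g sin θ = 984 − 777.3 = 206.7 N, so equilibrium requires friction f = -206.7 N (down-slope).
Maximum static friction: μ_s N = 0.57 × 1749 = 997 N.
|f_req| = 206.7 ≤ 997 N → the casting is in equilibrium; friction equals the required value.

f ≈ 207 N (down the incline)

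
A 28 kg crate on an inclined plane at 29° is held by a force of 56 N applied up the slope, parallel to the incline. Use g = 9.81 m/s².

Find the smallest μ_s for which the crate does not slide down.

μ_s,min ≈ 0.321

N = m g cos θ = 240.2 N.
Friction must make up the shortfall along the incline: f = m g sin θ − P = 133.2 − 56 = 77.17 N.
At the threshold f = μ_s N, so μ_s,min = 77.17/240.2 = 0.321.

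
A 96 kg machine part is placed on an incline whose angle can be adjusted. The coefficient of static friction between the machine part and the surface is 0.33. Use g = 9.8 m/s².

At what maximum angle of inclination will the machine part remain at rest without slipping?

θ_max ≈ 18.3°

At the slip threshold, m g sin θ = μ_s · m g cos θ, so tan θ = μ_s.
θ_max = arctan(0.33) = 18.3°.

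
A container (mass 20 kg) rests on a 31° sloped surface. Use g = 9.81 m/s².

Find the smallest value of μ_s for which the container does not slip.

μ_s,min ≈ 0.601

At the slip threshold m g sin θ = μ_s m g cos θ, so μ_s,min = tan θ.
μ_s,min = tan 31° = 0.601.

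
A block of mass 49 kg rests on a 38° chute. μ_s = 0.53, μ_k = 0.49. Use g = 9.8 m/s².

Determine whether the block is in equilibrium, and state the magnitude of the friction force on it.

N = m g cos θ = 378 N.
Down-slope weight component: m g sin θ = 296 N.
μ_s N = 201 N.
296 > 201 N, so it slides; kinetic friction f = μ_k N = 0.49×378 = 185 N.

f ≈ 185 N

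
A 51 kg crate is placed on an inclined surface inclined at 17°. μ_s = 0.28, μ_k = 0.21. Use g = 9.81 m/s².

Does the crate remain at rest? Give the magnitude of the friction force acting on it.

f ≈ 100 N

N = m g cos θ = 478 N.
Down-slope weight component: m g sin θ = 146 N.
μ_s N = 134 N.
146 > 134 N, so it slides; kinetic friction f = μ_k N = 0.21×478 = 100 N.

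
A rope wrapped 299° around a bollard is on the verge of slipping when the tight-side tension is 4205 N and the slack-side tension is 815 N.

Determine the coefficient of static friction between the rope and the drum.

T₂/T₁ = e^{μβ} → μ = ln(T₂/T₁)/β.
β = 299° = 5.219 rad.
μ = ln(4205/815)/5.219 = ln(5.16)/5.219 = 0.314.

μ ≈ 0.314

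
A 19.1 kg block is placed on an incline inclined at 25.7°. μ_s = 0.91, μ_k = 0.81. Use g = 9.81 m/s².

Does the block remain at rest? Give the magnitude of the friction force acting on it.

N = m g cos θ = 169 N.
Down-slope weight component: m g sin θ = 81.3 N.
μ_s N = 154 N.
81.3 ≤ 154 N, so it stays put; friction = 81.3 N.

f ≈ 81.3 N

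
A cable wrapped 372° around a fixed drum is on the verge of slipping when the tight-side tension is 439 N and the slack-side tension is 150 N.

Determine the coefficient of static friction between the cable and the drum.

μ ≈ 0.165

T₂/T₁ = e^{μβ} → μ = ln(T₂/T₁)/β.
β = 372° = 6.493 rad.
μ = ln(439/150)/6.493 = ln(2.927)/6.493 = 0.165.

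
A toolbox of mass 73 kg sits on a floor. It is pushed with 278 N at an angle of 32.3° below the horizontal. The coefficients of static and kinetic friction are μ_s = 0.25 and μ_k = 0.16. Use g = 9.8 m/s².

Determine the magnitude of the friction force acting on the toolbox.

Vertical equilibrium gives N = m g + P sin α = 863.9 N.
For equilibrium, f = P cos α = 278×cos 32.3° = 235 N.
The static-friction limit is μ_s N = 216 N.
235 > 216 N → the toolbox slides; f = μ_k N = 0.16×863.9 = 138 N.

f ≈ 138 N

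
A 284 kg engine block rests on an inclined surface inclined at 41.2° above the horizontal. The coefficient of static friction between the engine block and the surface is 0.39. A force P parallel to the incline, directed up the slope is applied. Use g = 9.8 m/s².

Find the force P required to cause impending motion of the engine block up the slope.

At impending motion up the slope, friction acts down-slope at its limit: f = μ_s N.
P is parallel to the surface, so N = m g cos θ = 2090 N.
Along the incline: P = m g sin θ + μ_s N = 1830 + 0.39×2090 = 2650 N.

P ≈ 2650 N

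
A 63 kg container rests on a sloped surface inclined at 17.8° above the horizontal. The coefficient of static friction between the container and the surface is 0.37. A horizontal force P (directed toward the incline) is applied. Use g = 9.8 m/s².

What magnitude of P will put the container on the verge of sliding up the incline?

P ≈ 484 N

At impending motion up the slope, friction acts down-slope at its limit: f = μ_s N.
Perpendicular to the incline: N = m g cos θ + P sin θ.
Along the incline: P cos θ = m g sin θ + μ_s N = m g sin θ + μ_s (m g cos θ + P sin θ).
Solving, P (cos θ − μ_s sin θ) = m g (sin θ + μ_s cos θ), so P = 63×9.8×(sin 17.8° + 0.37 cos 17.8°)/(cos 17.8° − 0.37 sin 17.8°) = 617×0.658/0.839 = 484 N.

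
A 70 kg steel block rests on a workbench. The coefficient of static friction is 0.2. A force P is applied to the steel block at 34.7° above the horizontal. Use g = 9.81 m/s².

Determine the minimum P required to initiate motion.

N = m g − P sin α (the pull lifts the steel block).
At impending slip, P cos α = μ_s N = μ_s (m g − P sin α).
Solving: P (cos α + μ_s sin α) = μ_s m g → P = 0.2×687/(cos 34.7° + 0.2 sin 34.7°) = 137/0.936 = 147 N.

P ≈ 147 N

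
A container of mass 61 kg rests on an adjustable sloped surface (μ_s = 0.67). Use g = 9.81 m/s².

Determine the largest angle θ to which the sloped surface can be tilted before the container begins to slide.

At the slip threshold, m g sin θ = μ_s · m g cos θ, so tan θ = μ_s.
θ_max = arctan(0.67) = 33.8°.

θ_max ≈ 33.8°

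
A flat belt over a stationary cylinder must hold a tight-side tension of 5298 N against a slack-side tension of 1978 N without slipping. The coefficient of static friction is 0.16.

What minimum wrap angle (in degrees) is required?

T₂/T₁ = e^{μβ} → β = ln(T₂/T₁)/μ.
β = ln(5298/1978)/0.16 = 0.9852/0.16 = 6.158 rad.
In degrees: β = 6.158 × 180/π = 353°.

β_min ≈ 353°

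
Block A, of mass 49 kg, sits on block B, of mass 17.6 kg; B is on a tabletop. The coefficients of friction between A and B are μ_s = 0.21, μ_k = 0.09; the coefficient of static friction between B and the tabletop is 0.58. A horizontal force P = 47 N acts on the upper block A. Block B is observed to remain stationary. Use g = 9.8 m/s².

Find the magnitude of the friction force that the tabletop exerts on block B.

Between the blocks, N₁ = m_A g = 480.2 N.
Maximum static friction on A from B: μ_s N₁ = 0.21×480.2 = 100.8 N.
P = 47 N is within that limit, so A and B move together (both at rest); the A–B friction is simply f₁ = P = 47 N.
By Newton's third law B feels 47 N forward from A. With B stationary, the floor's static friction on B balances it: f₂ = 47 N (well within μ_s(m_A+m_B)g = 378.6 N).

f ≈ 47 N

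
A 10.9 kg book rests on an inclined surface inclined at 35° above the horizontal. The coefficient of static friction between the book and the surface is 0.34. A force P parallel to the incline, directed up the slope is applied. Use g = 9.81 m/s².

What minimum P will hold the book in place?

The book tends to slide down (tan θ > μ_s), so at the point of impending slip friction acts up-slope at its limit: f = μ_s N.
P is parallel to the surface, so N = m g cos θ = 87.6 N.
Along the incline: P + μ_s N = m g sin θ, so P = 61.3 − 0.34×87.6 = 31.6 N.

P_min ≈ 31.6 N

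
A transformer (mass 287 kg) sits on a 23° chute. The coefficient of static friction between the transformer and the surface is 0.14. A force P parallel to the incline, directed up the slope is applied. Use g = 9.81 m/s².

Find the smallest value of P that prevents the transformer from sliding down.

The transformer tends to slide down (tan θ > μ_s), so at the point of impending slip friction acts up-slope at its limit: f = μ_s N.
P is parallel to the surface, so N = m g cos θ = 2590 N.
Along the incline: P + μ_s N = m g sin θ, so P = 1100 − 0.14×2590 = 737 N.

P_min ≈ 737 N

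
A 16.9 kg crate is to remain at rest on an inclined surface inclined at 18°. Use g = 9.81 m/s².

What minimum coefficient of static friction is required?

At the slip threshold m g sin θ = μ_s m g cos θ, so μ_s,min = tan θ.
μ_s,min = tan 18° = 0.325.

μ_s,min ≈ 0.325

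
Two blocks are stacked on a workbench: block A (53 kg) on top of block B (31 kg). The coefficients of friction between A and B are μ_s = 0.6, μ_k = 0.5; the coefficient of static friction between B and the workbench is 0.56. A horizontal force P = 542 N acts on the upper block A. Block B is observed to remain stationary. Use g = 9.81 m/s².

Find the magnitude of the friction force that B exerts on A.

f ≈ 260 N

The normal force B exerts on A is simply A's weight, N₁ = 519.9 N.
Maximum static friction on A from B: μ_s N₁ = 0.6×519.9 = 312 N.
P = 542 N exceeds that limit, so A slips over B and the interface friction becomes kinetic: f₁ = μ_k N₁ = 0.5×519.9 = 260 N.
By Newton's third law B feels 260 N forward from A. With B stationary, the floor's static friction on B balances it: f₂ = 260 N (well within μ_s(m_A+m_B)g = 461.5 N).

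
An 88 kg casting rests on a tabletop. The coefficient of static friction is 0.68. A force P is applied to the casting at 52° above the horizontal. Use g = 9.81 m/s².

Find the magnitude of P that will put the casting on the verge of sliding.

N = m g − P sin α (the pull lifts the casting).
At impending slip, P cos α = μ_s N = μ_s (m g − P sin α).
Solving: P (cos α + μ_s sin α) = μ_s m g → P = 0.68×863/(cos 52° + 0.68 sin 52°) = 587/1.152 = 510 N.

P ≈ 510 N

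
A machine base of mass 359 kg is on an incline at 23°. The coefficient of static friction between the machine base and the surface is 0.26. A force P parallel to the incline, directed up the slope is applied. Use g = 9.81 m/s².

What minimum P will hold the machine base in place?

The machine base tends to slide down (tan θ > μ_s), so at the point of impending slip friction acts up-slope at its limit: f = μ_s N.
P is parallel to the surface, so N = m g cos θ = 3240 N.
Along the incline: P + μ_s N = m g sin θ, so P = 1380 − 0.26×3240 = 533 N.

P_min ≈ 533 N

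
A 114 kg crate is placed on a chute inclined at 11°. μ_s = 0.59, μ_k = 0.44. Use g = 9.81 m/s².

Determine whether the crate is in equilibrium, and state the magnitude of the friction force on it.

N = m g cos θ = 1100 N.
Down-slope weight component: m g sin θ = 213 N.
μ_s N = 648 N.
213 ≤ 648 N, so it stays put; friction = 213 N.

f ≈ 213 N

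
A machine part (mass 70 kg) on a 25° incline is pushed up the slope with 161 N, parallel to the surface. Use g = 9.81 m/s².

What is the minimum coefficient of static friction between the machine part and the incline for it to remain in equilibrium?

N = m g cos θ = 622.4 N.
Friction must make up the shortfall along the incline: f = m g sin θ − P = 290.2 − 161 = 129.2 N.
At the threshold f = μ_s N, so μ_s,min = 129.2/622.4 = 0.208.

μ_s,min ≈ 0.208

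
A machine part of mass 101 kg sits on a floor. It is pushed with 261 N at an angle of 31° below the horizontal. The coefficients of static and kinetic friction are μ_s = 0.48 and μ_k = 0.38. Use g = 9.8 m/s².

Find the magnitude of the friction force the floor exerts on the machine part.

Vertical equilibrium gives N = m g + P sin α = 1124 N.
Horizontally, friction must balance P cos α = 223.7 N.
μ_s N = 0.48 × 1124 = 539.6 N.
Since 223.7 N does not exceed the limit, the machine part stays at rest and f = 224 N.

f ≈ 224 N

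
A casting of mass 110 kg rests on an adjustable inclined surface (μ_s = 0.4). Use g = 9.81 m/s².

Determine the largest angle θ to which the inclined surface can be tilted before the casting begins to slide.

θ_max ≈ 21.8°

At the slip threshold, m g sin θ = μ_s · m g cos θ, so tan θ = μ_s.
θ_max = arctan(0.4) = 21.8°.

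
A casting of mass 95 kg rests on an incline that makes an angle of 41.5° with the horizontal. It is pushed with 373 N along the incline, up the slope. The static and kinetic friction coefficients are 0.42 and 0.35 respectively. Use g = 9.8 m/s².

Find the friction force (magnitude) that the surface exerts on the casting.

Perpendicular to the surface, N = m g cos θ = 95·9.8·cos 41.5° = 697.3 N.
The friction needed for equilibrium is m g sin θ − P = 616.9 − 373 = 243.9 N, measured positive up-slope.
The static-friction ceiling is μ_s N = 0.42 × 697.3 = 292.9 N.
Since |243.9| ≤ 292.9 N, static friction is sufficient; f equals the required value, not μ_s N.

f ≈ 244 N (up the incline)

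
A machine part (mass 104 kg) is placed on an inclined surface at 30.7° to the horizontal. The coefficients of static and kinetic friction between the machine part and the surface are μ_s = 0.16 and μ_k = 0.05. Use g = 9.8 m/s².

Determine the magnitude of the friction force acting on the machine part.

f ≈ 43.8 N (up the incline)

The normal reaction is N = m g cos θ = 876.4 N.
For equilibrium along the incline, friction must balance the weight component: f = m g sin θ = 520.3 N up the slope.
Maximum static friction available: μ_s N = 0.16 × 876.4 = 140.2 N.
Since |520.3| > 140.2 N, static friction cannot hold it; the machine part slides down the incline and kinetic friction applies: f = μ_k N = 0.05 × 876.4 = 43.8 N.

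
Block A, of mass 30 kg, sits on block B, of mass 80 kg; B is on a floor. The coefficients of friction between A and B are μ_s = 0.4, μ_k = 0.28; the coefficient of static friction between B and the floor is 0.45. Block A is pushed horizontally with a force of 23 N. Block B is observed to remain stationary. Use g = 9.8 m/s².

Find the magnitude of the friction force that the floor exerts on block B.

f ≈ 23 N

Normal force at the A–B interface: N₁ = m_A g = 294 N.
Maximum static friction on A from B: μ_s N₁ = 0.4×294 = 117.6 N.
Since P = 23 N ≤ 117.6 N, A does not slip on B; friction on A equals P = 23 N.
B experiences an equal 23 N forward from A (third law). B is in equilibrium, so the floor supplies f₂ = 23 N of static friction (limit μ_s(m_A+m_B)g = 485.1 N, not exceeded).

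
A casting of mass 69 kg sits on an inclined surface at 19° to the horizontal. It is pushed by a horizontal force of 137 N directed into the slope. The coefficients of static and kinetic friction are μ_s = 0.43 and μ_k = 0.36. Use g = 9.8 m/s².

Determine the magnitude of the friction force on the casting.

f ≈ 90.6 N (up the incline)

Normal direction: N = m g cos θ + P sin θ = 684 N.
Parallel to the incline: P cos θ − m g sin θ = 129.5 − 220.1 = -90.61 N; the friction needed to balance this is 90.61 N acting up the slope.
Maximum static friction: μ_s N = 0.43 × 684 = 294.1 N.
Since 90.61 N is within the 294.1 N limit, the casting stays put and friction is exactly 90.6 N.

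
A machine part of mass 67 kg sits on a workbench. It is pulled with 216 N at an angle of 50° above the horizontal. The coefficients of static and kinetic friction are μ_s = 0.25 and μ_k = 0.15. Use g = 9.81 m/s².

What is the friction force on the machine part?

f ≈ 73.8 N

Vertical equilibrium gives N = m g − P sin α = 491.8 N.
For equilibrium, f = P cos α = 216×cos 50° = 138.8 N.
μ_s N = 0.25 × 491.8 = 123 N.
138.8 > 123 N → the machine part slides; f = μ_k N = 0.15×491.8 = 73.8 N.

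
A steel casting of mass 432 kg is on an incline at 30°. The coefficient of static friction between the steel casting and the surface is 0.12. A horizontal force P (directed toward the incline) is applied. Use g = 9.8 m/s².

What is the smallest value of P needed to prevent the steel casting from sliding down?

P_min ≈ 1810 N

The steel casting tends to slide down (tan θ > μ_s), so at the point of impending slip friction acts up-slope at its limit: f = μ_s N.
Perpendicular to the incline: N = m g cos θ + P sin θ.
Along the incline: P cos θ + μ_s N = m g sin θ, i.e. P cos θ + μ_s (m g cos θ + P sin θ) = m g sin θ.
Solving, P (cos θ + μ_s sin θ) = m g (sin θ − μ_s cos θ), so P = 4230×0.3961/0.926 = 1810 N.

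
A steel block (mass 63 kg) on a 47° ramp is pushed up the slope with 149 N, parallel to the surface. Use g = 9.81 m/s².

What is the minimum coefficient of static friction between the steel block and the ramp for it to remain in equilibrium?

μ_s,min ≈ 0.719

N = m g cos θ = 421.5 N.
Friction must make up the shortfall along the incline: f = m g sin θ − P = 452 − 149 = 303 N.
At the threshold f = μ_s N, so μ_s,min = 303/421.5 = 0.719.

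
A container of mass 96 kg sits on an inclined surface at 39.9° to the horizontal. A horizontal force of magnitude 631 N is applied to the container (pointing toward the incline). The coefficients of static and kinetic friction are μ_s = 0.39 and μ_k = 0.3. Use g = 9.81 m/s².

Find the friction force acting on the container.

f ≈ 120 N (up the incline)

Resolve perpendicular to the incline: N = m g cos θ + P sin θ = 96×9.81×cos 39.9° + 631×sin 39.9° = 1127 N.
Along the incline, the net driving force (taking up-slope positive) is P cos θ − m g sin θ = 484.1 − 604.1 = -120 N, so equilibrium requires friction f = 120 N (up-slope).
The limit of static friction is μ_s N = 439.6 N.
|f_req| = 120 ≤ 439.6 N → the container is in equilibrium; friction equals the required value.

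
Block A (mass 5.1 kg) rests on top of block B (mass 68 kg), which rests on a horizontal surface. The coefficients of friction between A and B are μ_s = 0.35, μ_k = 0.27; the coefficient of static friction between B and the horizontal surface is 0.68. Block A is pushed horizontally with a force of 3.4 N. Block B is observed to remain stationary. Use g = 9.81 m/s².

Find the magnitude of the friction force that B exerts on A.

Normal force at the A–B interface: N₁ = m_A g = 50.03 N.
So the A–B interface can sustain at most μ_s N₁ = 17.51 N of static friction.
Since P = 3.4 N ≤ 17.51 N, A does not slip on B; friction on A equals P = 3.4 N.
B experiences an equal 3.4 N forward from A (third law). B is in equilibrium, so the floor supplies f₂ = 3.4 N of static friction (limit μ_s(m_A+m_B)g = 487.6 N, not exceeded).

f ≈ 3.4 N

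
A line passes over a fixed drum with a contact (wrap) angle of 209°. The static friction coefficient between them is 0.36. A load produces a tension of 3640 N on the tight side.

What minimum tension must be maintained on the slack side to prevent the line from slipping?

T_min ≈ 979 N

Capstan equation at impending slip: T_tight/T_slack = e^{μβ}.
β = 209° = 3.648 rad; e^{μβ} = e^{0.36×3.648} = 3.718.
T_slack = T_tight / e^{μβ} = 3640 / 3.718 = 979 N.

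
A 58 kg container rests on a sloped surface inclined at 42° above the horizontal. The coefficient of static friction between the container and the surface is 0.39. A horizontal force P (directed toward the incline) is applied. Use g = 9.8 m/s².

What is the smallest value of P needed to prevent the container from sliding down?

P_min ≈ 215 N

The container tends to slide down (tan θ > μ_s), so at the point of impending slip friction acts up-slope at its limit: f = μ_s N.
Perpendicular to the incline: N = m g cos θ + P sin θ.
Along the incline: P cos θ + μ_s N = m g sin θ, i.e. P cos θ + μ_s (m g cos θ + P sin θ) = m g sin θ.
Solving, P (cos θ + μ_s sin θ) = m g (sin θ − μ_s cos θ), so P = 568×0.3793/1.004 = 215 N.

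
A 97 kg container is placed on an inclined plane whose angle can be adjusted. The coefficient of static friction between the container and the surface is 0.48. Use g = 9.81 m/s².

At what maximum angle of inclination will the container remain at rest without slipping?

At the slip threshold, m g sin θ = μ_s · m g cos θ, so tan θ = μ_s.
θ_max = arctan(0.48) = 25.6°.

θ_max ≈ 25.6°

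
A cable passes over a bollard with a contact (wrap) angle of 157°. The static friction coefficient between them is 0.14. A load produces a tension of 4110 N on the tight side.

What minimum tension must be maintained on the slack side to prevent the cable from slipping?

Capstan equation at impending slip: T_tight/T_slack = e^{μβ}.
β = 157° = 2.74 rad; e^{μβ} = e^{0.14×2.74} = 1.468.
T_slack = T_tight / e^{μβ} = 4110 / 1.468 = 2800 N.

T_min ≈ 2800 N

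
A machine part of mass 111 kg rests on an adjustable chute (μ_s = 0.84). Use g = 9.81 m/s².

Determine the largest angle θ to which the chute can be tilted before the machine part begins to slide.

At the slip threshold, m g sin θ = μ_s · m g cos θ, so tan θ = μ_s.
θ_max = arctan(0.84) = 40°.

θ_max ≈ 40°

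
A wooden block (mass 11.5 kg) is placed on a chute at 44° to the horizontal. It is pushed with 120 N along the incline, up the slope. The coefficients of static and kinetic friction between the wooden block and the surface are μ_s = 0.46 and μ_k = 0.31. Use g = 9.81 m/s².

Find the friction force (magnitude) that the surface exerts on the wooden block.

Perpendicular to the surface, N = m g cos θ = 11.5·9.81·cos 44° = 81.15 N.
The friction needed for equilibrium is m g sin θ − P = 78.37 − 120 = -41.63 N, measured positive up-slope.
Maximum static friction available: μ_s N = 0.46 × 81.15 = 37.33 N.
|-41.63| exceeds 37.33 N, so the wooden block slips up-slope; friction is kinetic, f = μ_k N = 0.31×81.15 = 25.2 N.

f ≈ 25.2 N (down the incline)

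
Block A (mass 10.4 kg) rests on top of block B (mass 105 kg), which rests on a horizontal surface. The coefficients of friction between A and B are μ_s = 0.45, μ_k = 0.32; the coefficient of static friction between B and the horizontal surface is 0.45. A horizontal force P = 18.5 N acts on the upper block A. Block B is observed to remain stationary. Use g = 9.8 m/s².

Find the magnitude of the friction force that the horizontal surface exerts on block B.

f ≈ 18.5 N

The normal force B exerts on A is simply A's weight, N₁ = 101.9 N.
So the A–B interface can sustain at most μ_s N₁ = 45.86 N of static friction.
P = 18.5 N is within that limit, so A and B move together (both at rest); the A–B friction is simply f₁ = P = 18.5 N.
B experiences an equal 18.5 N forward from A (third law). B is in equilibrium, so the floor supplies f₂ = 18.5 N of static friction (limit μ_s(m_A+m_B)g = 508.9 N, not exceeded).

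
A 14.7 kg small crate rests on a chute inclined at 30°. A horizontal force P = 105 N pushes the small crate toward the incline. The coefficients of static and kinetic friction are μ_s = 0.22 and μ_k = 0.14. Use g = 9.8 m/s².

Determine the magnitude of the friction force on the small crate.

The horizontal push has a component P sin θ into the surface, so N = m g cos θ + P sin θ = 124.8 + 52.5 = 177.3 N.
Parallel to the incline: P cos θ − m g sin θ = 90.93 − 72.03 = 18.9 N; the friction needed to balance this is 18.9 N acting down the slope.
Maximum static friction: μ_s N = 0.22 × 177.3 = 39 N.
|f_req| = 18.9 ≤ 39 N → the small crate is in equilibrium; friction equals the required value.

f ≈ 18.9 N (down the incline)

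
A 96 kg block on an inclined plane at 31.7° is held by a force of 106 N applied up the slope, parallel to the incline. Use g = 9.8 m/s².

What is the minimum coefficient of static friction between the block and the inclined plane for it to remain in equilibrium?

μ_s,min ≈ 0.485

N = m g cos θ = 800.4 N.
Friction must make up the shortfall along the incline: f = m g sin θ − P = 494.4 − 106 = 388.4 N.
At the threshold f = μ_s N, so μ_s,min = 388.4/800.4 = 0.485.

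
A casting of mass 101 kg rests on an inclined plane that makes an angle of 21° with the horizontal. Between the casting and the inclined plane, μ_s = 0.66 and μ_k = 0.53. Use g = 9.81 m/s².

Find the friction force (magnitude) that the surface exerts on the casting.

The normal reaction is N = m g cos θ = 925 N.
Along the slope the weight component is m g sin θ = 355.1 N; friction must supply exactly this, acting up-slope.
The static-friction ceiling is μ_s N = 0.66 × 925 = 610.5 N.
Since |355.1| ≤ 610.5 N, no slip — friction simply equals what equilibrium demands.

f ≈ 355 N (up the incline)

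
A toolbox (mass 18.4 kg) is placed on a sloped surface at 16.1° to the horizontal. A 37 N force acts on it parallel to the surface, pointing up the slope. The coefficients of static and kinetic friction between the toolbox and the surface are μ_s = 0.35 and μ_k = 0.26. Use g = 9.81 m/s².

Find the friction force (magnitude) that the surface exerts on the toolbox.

The normal reaction is N = m g cos θ = 173.4 N.
The friction needed for equilibrium is m g sin θ − P = 50.06 − 37 = 13.06 N, measured positive up-slope.
Static friction can supply at most μ_s N = 60.7 N.
Since |13.06| ≤ 60.7 N, the toolbox remains in static equilibrium and friction takes exactly the required value.

f ≈ 13.1 N (up the incline)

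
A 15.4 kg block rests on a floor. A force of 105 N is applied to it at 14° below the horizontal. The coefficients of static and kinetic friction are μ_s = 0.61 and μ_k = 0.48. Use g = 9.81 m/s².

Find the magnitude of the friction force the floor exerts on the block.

f ≈ 102 N

Vertical equilibrium gives N = m g + P sin α = 176.5 N.
For equilibrium, f = P cos α = 105×cos 14° = 101.9 N.
μ_s N = 0.61 × 176.5 = 107.7 N.
Since 101.9 N does not exceed the limit, the block stays at rest and f = 102 N.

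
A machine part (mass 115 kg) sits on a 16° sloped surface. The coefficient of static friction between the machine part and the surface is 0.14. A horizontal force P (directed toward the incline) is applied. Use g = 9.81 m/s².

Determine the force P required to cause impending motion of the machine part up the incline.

P ≈ 502 N

At impending motion up the slope, friction acts down-slope at its limit: f = μ_s N.
Perpendicular to the incline: N = m g cos θ + P sin θ.
Along the incline: P cos θ = m g sin θ + μ_s N = m g sin θ + μ_s (m g cos θ + P sin θ).
Solving, P (cos θ − μ_s sin θ) = m g (sin θ + μ_s cos θ), so P = 115×9.81×(sin 16° + 0.14 cos 16°)/(cos 16° − 0.14 sin 16°) = 1130×0.4102/0.9227 = 502 N.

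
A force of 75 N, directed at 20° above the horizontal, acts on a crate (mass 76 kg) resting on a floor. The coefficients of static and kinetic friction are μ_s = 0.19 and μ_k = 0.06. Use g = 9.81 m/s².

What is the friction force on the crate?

Vertical equilibrium gives N = m g − P sin α = 719.9 N.
Horizontally, friction must balance P cos α = 70.48 N.
μ_s N = 0.19 × 719.9 = 136.8 N.
70.48 ≤ 136.8 N → static; friction equals the required 70.5 N.

f ≈ 70.5 N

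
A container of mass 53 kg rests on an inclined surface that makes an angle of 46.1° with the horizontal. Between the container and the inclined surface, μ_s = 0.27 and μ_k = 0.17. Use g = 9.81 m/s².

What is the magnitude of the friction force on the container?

f ≈ 61.3 N (up the incline)

Perpendicular to the surface, N = m g cos θ = 53·9.81·cos 46.1° = 360.5 N.
Along the slope the weight component is m g sin θ = 374.6 N; friction must supply exactly this, acting up-slope.
The static-friction ceiling is μ_s N = 0.27 × 360.5 = 97.34 N.
Since |374.6| > 97.34 N, static friction cannot hold it; the container slides down the incline and kinetic friction applies: f = μ_k N = 0.17 × 360.5 = 61.3 N.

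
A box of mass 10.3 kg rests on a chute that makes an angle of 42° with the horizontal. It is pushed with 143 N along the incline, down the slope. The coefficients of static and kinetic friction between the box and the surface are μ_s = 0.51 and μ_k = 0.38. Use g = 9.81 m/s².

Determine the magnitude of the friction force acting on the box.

f ≈ 28.5 N (up the incline)

Perpendicular to the surface, N = m g cos θ = 10.3·9.81·cos 42° = 75.09 N.
Parallel to the incline, ΣF = 0 gives f = m g sin θ + P = 67.61 + 143 = 210.6 N (up-slope positive).
The static-friction ceiling is μ_s N = 0.51 × 75.09 = 38.3 N.
Since |210.6| > 38.3 N, static friction cannot hold it; the box slides down the incline and kinetic friction applies: f = μ_k N = 0.38 × 75.09 = 28.5 N.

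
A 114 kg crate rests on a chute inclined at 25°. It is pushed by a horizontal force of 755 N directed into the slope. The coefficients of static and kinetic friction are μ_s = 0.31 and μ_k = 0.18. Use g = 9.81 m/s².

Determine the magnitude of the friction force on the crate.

f ≈ 212 N (down the incline)

Resolve perpendicular to the incline: N = m g cos θ + P sin θ = 114×9.81×cos 25° + 755×sin 25° = 1333 N.
Along the incline, the net driving force (taking up-slope positive) is P cos θ − m g sin θ = 684.3 − 472.6 = 211.6 N, so equilibrium requires friction f = -211.6 N (down-slope).
The limit of static friction is μ_s N = 413.1 N.
Since 211.6 N is within the 413.1 N limit, the crate stays put and friction is exactly 212 N.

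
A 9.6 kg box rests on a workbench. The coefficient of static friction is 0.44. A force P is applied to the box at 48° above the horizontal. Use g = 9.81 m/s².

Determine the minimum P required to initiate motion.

P ≈ 41.6 N

N = m g − P sin α (the pull lifts the box).
At impending slip, P cos α = μ_s N = μ_s (m g − P sin α).
Solving: P (cos α + μ_s sin α) = μ_s m g → P = 0.44×94.2/(cos 48° + 0.44 sin 48°) = 41.4/0.9961 = 41.6 N.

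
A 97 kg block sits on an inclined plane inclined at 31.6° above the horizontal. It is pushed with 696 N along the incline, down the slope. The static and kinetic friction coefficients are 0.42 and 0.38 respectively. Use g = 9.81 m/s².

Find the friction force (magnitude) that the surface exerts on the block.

Perpendicular to the surface, N = m g cos θ = 97·9.81·cos 31.6° = 810.5 N.
For equilibrium along the incline the friction force must supply f = m g sin θ + P = 498.6 + 696 = 1195 N (positive meaning up-slope).
Static friction can supply at most μ_s N = 340.4 N.
|1195| exceeds 340.4 N, so the block slips down-slope; friction is kinetic, f = μ_k N = 0.38×810.5 = 308 N.

f ≈ 308 N (up the incline)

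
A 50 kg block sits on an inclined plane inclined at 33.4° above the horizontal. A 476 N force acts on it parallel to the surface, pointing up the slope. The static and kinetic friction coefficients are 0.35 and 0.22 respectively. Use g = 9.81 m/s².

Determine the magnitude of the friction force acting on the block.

The normal reaction is N = m g cos θ = 409.5 N.
The friction needed for equilibrium is m g sin θ − P = 270 − 476 = -206 N, measured positive up-slope.
Maximum static friction available: μ_s N = 0.35 × 409.5 = 143.3 N.
|-206| exceeds 143.3 N, so the block slips up-slope; friction is kinetic, f = μ_k N = 0.22×409.5 = 90.1 N.

f ≈ 90.1 N (down the incline)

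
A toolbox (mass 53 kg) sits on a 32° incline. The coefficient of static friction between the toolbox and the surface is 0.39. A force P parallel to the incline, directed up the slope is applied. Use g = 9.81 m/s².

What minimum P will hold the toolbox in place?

P_min ≈ 104 N

The toolbox tends to slide down (tan θ > μ_s), so at the point of impending slip friction acts up-slope at its limit: f = μ_s N.
P is parallel to the surface, so N = m g cos θ = 441 N.
Along the incline: P + μ_s N = m g sin θ, so P = 276 − 0.39×441 = 104 N.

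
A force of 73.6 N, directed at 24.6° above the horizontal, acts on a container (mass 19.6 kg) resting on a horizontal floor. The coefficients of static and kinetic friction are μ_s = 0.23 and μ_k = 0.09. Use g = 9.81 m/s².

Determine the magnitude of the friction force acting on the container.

f ≈ 14.5 N

The vertical component of P reduces the normal force: N = m g − P sin α = 192.3 − 30.64 = 161.6 N.
The horizontal driving force is P cos α = 66.92 N, so equilibrium needs friction f = 66.92 N.
The static-friction limit is μ_s N = 37.18 N.
The required friction exceeds μ_s N, so the container moves and f = μ_k N = 14.5 N.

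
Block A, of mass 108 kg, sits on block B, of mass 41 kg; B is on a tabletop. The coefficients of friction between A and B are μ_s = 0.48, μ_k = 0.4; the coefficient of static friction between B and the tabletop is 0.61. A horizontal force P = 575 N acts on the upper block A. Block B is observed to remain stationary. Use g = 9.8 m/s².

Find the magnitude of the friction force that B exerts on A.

f ≈ 423 N

Between the blocks, N₁ = m_A g = 1058 N.
So the A–B interface can sustain at most μ_s N₁ = 508 N of static friction.
P = 575 N exceeds that limit, so A slips over B and the interface friction becomes kinetic: f₁ = μ_k N₁ = 0.4×1058 = 423 N.
By Newton's third law B feels 423 N forward from A. With B stationary, the floor's static friction on B balances it: f₂ = 423 N (well within μ_s(m_A+m_B)g = 890.7 N).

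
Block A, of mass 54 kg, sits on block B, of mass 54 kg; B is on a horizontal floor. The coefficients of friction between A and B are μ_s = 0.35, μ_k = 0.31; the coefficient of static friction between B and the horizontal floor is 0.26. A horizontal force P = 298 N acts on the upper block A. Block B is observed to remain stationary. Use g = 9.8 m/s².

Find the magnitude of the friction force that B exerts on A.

The normal force B exerts on A is simply A's weight, N₁ = 529.2 N.
So the A–B interface can sustain at most μ_s N₁ = 185.2 N of static friction.
Since P = 298 N > 185.2 N, A slides on B; the A–B friction is kinetic: f₁ = μ_k N₁ = 0.31×529.2 = 164 N.
B experiences an equal 164 N forward from A (third law). B is in equilibrium, so the floor supplies f₂ = 164 N of static friction (limit μ_s(m_A+m_B)g = 275.2 N, not exceeded).

f ≈ 164 N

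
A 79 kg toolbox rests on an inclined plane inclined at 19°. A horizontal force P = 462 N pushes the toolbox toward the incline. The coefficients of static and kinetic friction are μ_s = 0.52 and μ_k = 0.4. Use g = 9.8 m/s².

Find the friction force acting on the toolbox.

f ≈ 185 N (down the incline)

Resolve perpendicular to the incline: N = m g cos θ + P sin θ = 79×9.8×cos 19° + 462×sin 19° = 882.4 N.
Parallel to the incline: P cos θ − m g sin θ = 436.8 − 252.1 = 184.8 N; the friction needed to balance this is 184.8 N acting down the slope.
The limit of static friction is μ_s N = 458.9 N.
|f_req| = 184.8 ≤ 458.9 N → the toolbox is in equilibrium; friction equals the required value.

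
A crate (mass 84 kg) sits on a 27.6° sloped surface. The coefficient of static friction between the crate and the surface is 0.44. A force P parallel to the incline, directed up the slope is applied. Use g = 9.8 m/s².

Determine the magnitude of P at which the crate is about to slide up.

At impending motion up the slope, friction acts down-slope at its limit: f = μ_s N.
P is parallel to the surface, so N = m g cos θ = 730 N.
Along the incline: P = m g sin θ + μ_s N = 381 + 0.44×730 = 702 N.

P ≈ 702 N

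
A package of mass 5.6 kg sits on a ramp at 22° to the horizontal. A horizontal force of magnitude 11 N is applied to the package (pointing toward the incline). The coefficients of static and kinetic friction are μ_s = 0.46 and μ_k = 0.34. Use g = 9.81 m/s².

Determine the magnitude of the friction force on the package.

f ≈ 10.4 N (up the incline)

Normal direction: N = m g cos θ + P sin θ = 55.06 N.
Along the incline, the net driving force (taking up-slope positive) is P cos θ − m g sin θ = 10.2 − 20.58 = -10.38 N, so equilibrium requires friction f = 10.38 N (up-slope).
The limit of static friction is μ_s N = 25.33 N.
Since 10.38 N is within the 25.33 N limit, the package stays put and friction is exactly 10.4 N.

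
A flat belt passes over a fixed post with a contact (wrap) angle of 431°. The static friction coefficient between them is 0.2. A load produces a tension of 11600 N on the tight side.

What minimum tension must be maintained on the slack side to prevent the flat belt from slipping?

T_min ≈ 2580 N

Capstan equation at impending slip: T_tight/T_slack = e^{μβ}.
β = 431° = 7.522 rad; e^{μβ} = e^{0.2×7.522} = 4.502.
T_slack = T_tight / e^{μβ} = 11600 / 4.502 = 2580 N.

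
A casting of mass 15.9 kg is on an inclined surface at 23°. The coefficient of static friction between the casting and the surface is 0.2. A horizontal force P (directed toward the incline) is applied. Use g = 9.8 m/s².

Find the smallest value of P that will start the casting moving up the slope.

At impending motion up the slope, friction acts down-slope at its limit: f = μ_s N.
Perpendicular to the incline: N = m g cos θ + P sin θ.
Along the incline: P cos θ = m g sin θ + μ_s N = m g sin θ + μ_s (m g cos θ + P sin θ).
Solving, P (cos θ − μ_s sin θ) = m g (sin θ + μ_s cos θ), so P = 15.9×9.8×(sin 23° + 0.2 cos 23°)/(cos 23° − 0.2 sin 23°) = 156×0.5748/0.8424 = 106 N.

P ≈ 106 N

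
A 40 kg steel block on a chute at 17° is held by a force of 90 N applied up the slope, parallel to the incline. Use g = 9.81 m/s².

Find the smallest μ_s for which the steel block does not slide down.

N = m g cos θ = 375.3 N.
Friction must make up the shortfall along the incline: f = m g sin θ − P = 114.7 − 90 = 24.73 N.
At the threshold f = μ_s N, so μ_s,min = 24.73/375.3 = 0.0659.

μ_s,min ≈ 0.0659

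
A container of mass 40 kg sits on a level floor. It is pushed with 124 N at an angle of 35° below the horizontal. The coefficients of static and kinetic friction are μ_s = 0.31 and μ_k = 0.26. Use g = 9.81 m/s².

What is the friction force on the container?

N = m g + P sin α = 392.4 + 124×sin 35° = 463.5 N.
The horizontal driving force is P cos α = 101.6 N, so equilibrium needs friction f = 101.6 N.
μ_s N = 0.31 × 463.5 = 143.7 N.
101.6 ≤ 143.7 N → static; friction equals the required 102 N.

f ≈ 102 N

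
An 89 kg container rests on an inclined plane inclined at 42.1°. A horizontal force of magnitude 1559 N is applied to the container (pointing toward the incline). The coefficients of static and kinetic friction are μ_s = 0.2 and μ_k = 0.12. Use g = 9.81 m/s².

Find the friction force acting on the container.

f ≈ 203 N (down the incline)

Normal direction: N = m g cos θ + P sin θ = 1693 N.
Parallel to the incline: P cos θ − m g sin θ = 1157 − 585.3 = 571.4 N; the friction needed to balance this is 571.4 N acting down the slope.
Maximum static friction: μ_s N = 0.2 × 1693 = 338.6 N.
The required 571.4 N exceeds the static limit, so the container slides up-slope and f = μ_k N = 0.12×1693 = 203 N.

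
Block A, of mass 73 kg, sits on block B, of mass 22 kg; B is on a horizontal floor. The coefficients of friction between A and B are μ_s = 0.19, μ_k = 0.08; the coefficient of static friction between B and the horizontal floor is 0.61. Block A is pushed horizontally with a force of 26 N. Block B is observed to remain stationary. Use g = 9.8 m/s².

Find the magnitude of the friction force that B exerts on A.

Normal force at the A–B interface: N₁ = m_A g = 715.4 N.
Maximum static friction on A from B: μ_s N₁ = 0.19×715.4 = 135.9 N.
Since P = 26 N ≤ 135.9 N, A does not slip on B; friction on A equals P = 26 N.
By Newton's third law B feels 26 N forward from A. With B stationary, the floor's static friction on B balances it: f₂ = 26 N (well within μ_s(m_A+m_B)g = 567.9 N).

f ≈ 26 N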